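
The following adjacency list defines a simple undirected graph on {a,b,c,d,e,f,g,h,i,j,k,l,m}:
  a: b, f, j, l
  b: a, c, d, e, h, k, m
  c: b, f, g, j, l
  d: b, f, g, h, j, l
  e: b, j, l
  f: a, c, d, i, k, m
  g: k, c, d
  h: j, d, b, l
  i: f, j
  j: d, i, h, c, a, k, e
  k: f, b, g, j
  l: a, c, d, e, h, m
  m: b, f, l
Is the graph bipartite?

d-h-l-d is an odd cycle (length 3), and a bipartite graph can contain only even cycles.

No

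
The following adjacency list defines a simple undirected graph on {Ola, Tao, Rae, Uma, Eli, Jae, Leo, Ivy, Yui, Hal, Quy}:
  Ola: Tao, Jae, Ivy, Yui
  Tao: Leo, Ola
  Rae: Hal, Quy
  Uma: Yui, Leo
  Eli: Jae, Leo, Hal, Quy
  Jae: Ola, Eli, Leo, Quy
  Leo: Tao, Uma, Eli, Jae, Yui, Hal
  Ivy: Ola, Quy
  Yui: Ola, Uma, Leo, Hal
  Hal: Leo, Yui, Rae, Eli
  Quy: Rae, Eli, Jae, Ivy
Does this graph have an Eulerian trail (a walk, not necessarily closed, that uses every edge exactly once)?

Degrees: Ola:4, Tao:2, Rae:2, Uma:2, Eli:4, Jae:4, Leo:6, Ivy:2, Yui:4, Hal:4, Quy:4
Odd-degree vertices: none (0 total).
With 0 odd-degree vertices and all edges in one connected piece, an Eulerian trail exists.

Yes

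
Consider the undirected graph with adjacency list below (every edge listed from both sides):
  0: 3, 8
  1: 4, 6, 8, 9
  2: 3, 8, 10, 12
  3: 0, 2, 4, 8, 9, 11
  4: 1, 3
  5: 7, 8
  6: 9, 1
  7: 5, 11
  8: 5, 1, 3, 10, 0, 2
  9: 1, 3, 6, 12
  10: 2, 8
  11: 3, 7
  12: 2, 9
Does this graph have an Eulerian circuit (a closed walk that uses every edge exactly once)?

Degrees: 0:2, 1:4, 2:4, 3:6, 4:2, 5:2, 6:2, 7:2, 8:6, 9:4, 10:2, 11:2, 12:2
All degrees are even and the non-isolated vertices are connected — an Eulerian circuit exists.

Yes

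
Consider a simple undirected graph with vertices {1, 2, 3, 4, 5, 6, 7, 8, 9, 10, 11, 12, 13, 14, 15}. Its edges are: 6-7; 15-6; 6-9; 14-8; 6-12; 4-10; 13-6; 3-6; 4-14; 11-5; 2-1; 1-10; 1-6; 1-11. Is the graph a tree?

Yes

|V| = 15, |E| = 14.
It is connected with exactly 14 edges, hence acyclic — it is a tree.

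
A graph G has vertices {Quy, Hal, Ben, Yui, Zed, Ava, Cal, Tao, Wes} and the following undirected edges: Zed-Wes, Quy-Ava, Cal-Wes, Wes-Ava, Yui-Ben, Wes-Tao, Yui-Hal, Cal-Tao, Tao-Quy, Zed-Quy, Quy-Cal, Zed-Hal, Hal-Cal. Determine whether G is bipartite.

No

The cycle Cal-Tao-Wes-Cal has length 3, which is odd, so the graph is not bipartite.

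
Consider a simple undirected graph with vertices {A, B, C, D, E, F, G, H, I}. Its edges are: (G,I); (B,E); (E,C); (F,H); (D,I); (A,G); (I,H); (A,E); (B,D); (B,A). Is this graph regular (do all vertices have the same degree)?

Degrees: A:3, B:3, C:1, D:2, E:3, F:1, G:2, H:2, I:3
Degrees are not all equal (e.g. deg(C)=1 but deg(A)=3); not regular.

No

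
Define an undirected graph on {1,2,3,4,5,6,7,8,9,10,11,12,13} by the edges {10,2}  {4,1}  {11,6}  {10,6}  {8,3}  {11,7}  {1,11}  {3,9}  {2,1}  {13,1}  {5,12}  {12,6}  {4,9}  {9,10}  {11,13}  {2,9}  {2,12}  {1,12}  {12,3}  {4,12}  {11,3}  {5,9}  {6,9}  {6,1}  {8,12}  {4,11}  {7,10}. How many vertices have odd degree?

2

Degrees: 1:6, 2:4, 3:4, 4:4, 5:2, 6:5, 7:2, 8:2, 9:6, 10:4, 11:6, 12:7, 13:2
Odd-degree vertices: 6, 12.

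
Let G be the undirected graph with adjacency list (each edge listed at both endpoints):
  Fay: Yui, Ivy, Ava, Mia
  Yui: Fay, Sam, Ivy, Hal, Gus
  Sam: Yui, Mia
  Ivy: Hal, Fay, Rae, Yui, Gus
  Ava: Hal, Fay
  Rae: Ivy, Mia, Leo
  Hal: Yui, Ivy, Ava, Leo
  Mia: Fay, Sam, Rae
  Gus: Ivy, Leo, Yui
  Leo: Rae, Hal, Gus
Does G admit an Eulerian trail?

Degrees: Fay:4, Yui:5, Sam:2, Ivy:5, Ava:2, Rae:3, Hal:4, Mia:3, Gus:3, Leo:3
Odd-degree vertices: Yui, Ivy, Rae, Mia, Gus, Leo (6 total).
An Eulerian trail requires 0 or 2 odd-degree vertices; here there are 6.

No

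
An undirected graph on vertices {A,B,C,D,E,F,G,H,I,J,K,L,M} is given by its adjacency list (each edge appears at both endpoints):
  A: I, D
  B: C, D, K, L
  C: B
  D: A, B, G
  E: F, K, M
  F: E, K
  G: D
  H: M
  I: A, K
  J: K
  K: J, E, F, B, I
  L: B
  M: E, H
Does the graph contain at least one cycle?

|V| = 13, |E| = 14, number of components = 1.
Since 14 > 13 - 1, a cycle must exist; for instance K-E-F-K.

Yes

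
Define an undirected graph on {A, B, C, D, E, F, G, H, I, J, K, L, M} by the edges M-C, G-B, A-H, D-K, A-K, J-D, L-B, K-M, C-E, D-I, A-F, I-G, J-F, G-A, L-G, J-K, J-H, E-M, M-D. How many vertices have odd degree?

0

Degrees: A:4, B:2, C:2, D:4, E:2, F:2, G:4, H:2, I:2, J:4, K:4, L:2, M:4
Odd-degree vertices: none.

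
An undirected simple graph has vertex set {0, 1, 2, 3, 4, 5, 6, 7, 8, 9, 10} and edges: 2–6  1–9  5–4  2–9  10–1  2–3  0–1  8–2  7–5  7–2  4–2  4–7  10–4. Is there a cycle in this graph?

|V| = 11, |E| = 13, number of components = 1.
Since 13 > 11 - 1, a cycle must exist; for instance 1-10-4-2-9-1.

Yes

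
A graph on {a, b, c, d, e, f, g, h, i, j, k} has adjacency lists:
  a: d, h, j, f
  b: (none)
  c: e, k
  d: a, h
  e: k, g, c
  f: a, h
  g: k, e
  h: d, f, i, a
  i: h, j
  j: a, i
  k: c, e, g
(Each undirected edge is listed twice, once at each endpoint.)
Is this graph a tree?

The graph has 11 vertices and 13 edges.
It is not connected, so it is not a tree.

No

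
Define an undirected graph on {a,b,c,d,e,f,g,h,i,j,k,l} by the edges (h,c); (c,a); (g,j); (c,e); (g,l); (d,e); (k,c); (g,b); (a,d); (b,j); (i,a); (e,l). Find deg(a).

3

Neighbors of a: c, d, i.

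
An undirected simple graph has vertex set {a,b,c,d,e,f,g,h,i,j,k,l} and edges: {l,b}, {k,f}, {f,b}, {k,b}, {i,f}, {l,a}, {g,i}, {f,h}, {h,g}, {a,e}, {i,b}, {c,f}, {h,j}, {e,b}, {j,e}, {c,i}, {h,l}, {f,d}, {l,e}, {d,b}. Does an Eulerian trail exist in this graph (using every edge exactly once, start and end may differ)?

Yes

Degrees: a:2, b:6, c:2, d:2, e:4, f:6, g:2, h:4, i:4, j:2, k:2, l:4
Odd-degree vertices: none (0 total).
The non-isolated vertices are connected and exactly 0 have odd degree, so an Eulerian trail exists.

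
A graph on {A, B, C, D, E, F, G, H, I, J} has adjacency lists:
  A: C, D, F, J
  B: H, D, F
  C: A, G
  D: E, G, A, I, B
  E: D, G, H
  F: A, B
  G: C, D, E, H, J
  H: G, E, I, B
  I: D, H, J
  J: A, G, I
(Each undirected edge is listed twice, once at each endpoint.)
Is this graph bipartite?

No

H-E-G-H is an odd cycle (length 3), and a bipartite graph can contain only even cycles.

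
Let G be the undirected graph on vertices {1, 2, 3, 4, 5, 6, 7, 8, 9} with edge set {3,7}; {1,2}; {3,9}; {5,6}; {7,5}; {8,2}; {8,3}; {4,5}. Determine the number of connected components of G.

1

Component: {1, 2, 3, 4, 5, 6, 7, 8, 9}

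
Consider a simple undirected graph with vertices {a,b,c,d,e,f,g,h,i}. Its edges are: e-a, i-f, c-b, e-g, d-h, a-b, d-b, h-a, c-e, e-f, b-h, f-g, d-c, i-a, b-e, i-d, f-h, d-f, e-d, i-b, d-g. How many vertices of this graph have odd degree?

Degrees: a:4, b:6, c:3, d:7, e:6, f:5, g:3, h:4, i:4
Odd-degree vertices: c, d, f, g.

4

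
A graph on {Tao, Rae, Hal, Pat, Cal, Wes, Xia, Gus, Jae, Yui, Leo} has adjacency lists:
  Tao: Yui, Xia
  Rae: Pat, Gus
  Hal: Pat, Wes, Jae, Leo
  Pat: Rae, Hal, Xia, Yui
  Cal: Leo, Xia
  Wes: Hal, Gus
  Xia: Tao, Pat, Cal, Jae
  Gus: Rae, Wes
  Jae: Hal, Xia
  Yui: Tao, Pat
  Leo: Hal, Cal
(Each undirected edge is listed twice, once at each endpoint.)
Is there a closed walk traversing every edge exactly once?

Degrees: Tao:2, Rae:2, Hal:4, Pat:4, Cal:2, Wes:2, Xia:4, Gus:2, Jae:2, Yui:2, Leo:2
Every vertex has even degree and the edges form a single connected piece, so an Eulerian circuit exists.

Yes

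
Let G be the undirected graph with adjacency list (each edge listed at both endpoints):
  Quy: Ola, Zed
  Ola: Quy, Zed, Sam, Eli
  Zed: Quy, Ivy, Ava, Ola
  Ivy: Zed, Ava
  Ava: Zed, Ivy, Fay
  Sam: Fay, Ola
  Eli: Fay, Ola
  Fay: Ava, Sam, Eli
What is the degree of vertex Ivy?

Neighbors of Ivy: Zed, Ava.

2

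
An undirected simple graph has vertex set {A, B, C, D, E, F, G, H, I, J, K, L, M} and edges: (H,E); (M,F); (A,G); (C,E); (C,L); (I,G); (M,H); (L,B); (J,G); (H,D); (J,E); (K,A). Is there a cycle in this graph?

No

|V| = 13, |E| = 12, number of components = 1.
A forest on 13 vertices with 1 component has exactly 12 edges, which matches — so no cycle.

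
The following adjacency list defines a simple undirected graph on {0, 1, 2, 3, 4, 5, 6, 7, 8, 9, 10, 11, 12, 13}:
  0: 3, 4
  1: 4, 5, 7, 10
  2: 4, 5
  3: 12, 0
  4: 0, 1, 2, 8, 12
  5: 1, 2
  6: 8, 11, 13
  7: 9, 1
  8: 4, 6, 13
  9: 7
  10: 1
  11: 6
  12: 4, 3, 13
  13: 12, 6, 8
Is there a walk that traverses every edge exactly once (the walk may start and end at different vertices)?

Degrees: 0:2, 1:4, 2:2, 3:2, 4:5, 5:2, 6:3, 7:2, 8:3, 9:1, 10:1, 11:1, 12:3, 13:3
Odd-degree vertices: 4, 6, 8, 9, 10, 11, 12, 13 (8 total).
With 8 odd-degree vertices (more than two), no single trail can use every edge.

No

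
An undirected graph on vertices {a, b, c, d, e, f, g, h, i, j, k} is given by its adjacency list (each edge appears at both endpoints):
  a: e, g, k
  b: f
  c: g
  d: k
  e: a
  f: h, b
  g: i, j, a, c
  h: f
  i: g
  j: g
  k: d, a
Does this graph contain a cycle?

The graph has 11 vertices, 9 edges, and 2 connected components.
Since 9 = 11 - 2, the graph is a forest and contains no cycle.

No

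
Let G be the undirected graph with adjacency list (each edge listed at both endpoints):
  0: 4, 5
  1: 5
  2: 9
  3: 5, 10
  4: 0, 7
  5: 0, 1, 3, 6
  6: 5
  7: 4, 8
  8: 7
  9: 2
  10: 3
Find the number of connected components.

2

Component: {2, 9}
Component: {0, 1, 3, 4, 5, 6, 7, 8, 10}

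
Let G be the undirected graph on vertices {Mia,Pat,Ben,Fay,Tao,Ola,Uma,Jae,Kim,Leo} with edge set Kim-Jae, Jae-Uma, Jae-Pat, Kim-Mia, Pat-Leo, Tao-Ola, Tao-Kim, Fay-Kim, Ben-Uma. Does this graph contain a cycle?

No

The graph has 10 vertices, 9 edges, and 1 connected component.
Since 9 = 10 - 1, the graph is a forest and contains no cycle.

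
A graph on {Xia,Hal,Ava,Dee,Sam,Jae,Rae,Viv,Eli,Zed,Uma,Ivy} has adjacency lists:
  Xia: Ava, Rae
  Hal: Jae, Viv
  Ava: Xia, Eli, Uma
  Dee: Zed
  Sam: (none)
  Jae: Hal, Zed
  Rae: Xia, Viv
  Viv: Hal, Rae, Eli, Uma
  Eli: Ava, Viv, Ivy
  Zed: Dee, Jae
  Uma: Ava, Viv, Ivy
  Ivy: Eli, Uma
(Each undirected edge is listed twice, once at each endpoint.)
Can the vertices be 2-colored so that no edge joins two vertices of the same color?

The cycle Ava-Xia-Rae-Viv-Eli-Ava has length 5, which is odd, so the graph is not bipartite.

No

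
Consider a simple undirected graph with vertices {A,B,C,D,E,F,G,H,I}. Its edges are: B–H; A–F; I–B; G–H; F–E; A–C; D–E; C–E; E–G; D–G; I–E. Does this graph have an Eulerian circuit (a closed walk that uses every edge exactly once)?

Degrees: A:2, B:2, C:2, D:2, E:5, F:2, G:3, H:2, I:2
E, G have odd degree; an Eulerian circuit needs every degree to be even, so none exists.

No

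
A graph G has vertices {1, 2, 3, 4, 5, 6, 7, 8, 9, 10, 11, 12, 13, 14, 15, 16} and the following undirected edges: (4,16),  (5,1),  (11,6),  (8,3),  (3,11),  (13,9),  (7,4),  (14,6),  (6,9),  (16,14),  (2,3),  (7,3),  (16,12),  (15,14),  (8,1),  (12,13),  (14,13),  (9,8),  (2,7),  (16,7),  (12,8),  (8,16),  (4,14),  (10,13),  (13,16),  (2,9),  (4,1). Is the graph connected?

Yes

A breadth-first search from 1 visits 1, 4, 5, 8, 16, 14, 7, 9, 3, 12, 13, 6, 15, 2, 11, 10 — all 16 vertices — so the graph is connected.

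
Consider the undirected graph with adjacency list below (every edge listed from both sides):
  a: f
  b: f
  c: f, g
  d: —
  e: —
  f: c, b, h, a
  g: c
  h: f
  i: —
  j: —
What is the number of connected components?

5

Component: {d}
Component: {e}
Component: {i}
Component: {j}
Component: {a, b, c, f, g, h}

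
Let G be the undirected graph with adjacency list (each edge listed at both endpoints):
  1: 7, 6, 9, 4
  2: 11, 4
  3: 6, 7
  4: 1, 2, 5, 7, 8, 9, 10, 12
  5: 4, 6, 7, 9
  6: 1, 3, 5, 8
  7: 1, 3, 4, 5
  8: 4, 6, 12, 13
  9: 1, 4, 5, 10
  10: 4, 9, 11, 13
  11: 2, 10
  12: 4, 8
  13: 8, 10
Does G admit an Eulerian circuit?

Degrees: 1:4, 2:2, 3:2, 4:8, 5:4, 6:4, 7:4, 8:4, 9:4, 10:4, 11:2, 12:2, 13:2
All degrees are even and the non-isolated vertices are connected — an Eulerian circuit exists.

Yes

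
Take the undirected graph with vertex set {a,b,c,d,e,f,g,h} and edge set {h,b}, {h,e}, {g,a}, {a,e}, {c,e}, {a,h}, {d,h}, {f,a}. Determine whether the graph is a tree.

The graph has 8 vertices and 8 edges.
A tree on 8 vertices has exactly 7 edges; this graph has 8, so it contains a cycle and is not a tree.

No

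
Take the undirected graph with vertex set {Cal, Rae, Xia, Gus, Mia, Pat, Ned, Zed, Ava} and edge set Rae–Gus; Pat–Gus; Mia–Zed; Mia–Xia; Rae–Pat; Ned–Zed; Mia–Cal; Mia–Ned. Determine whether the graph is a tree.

The graph has 9 vertices and 8 edges.
It splits into 3 components, so it cannot be a tree.

No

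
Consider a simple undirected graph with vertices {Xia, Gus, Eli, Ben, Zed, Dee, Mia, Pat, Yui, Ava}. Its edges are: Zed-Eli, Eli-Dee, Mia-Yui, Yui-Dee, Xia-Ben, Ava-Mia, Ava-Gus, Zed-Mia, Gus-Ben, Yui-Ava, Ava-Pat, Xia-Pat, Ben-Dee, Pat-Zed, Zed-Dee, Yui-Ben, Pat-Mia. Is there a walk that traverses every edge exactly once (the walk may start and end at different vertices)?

Yes

Degrees: Xia:2, Gus:2, Eli:2, Ben:4, Zed:4, Dee:4, Mia:4, Pat:4, Yui:4, Ava:4
Odd-degree vertices: none (0 total).
With 0 odd-degree vertices and all edges in one connected piece, an Eulerian trail exists.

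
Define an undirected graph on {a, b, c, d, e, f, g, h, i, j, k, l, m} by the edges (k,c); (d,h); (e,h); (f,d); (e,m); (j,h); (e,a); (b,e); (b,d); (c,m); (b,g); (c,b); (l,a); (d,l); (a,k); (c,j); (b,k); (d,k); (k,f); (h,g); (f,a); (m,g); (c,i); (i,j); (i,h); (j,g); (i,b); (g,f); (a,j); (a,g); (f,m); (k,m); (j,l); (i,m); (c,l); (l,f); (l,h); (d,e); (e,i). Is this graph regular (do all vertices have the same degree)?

Yes

Degrees: a:6, b:6, c:6, d:6, e:6, f:6, g:6, h:6, i:6, j:6, k:6, l:6, m:6
All degrees equal 6; the graph is regular.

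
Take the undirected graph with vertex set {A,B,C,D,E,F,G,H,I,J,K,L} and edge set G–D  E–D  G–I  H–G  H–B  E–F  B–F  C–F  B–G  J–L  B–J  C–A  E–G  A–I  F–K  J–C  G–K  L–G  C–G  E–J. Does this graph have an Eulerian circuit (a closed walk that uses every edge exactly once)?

Yes

Degrees: A:2, B:4, C:4, D:2, E:4, F:4, G:8, H:2, I:2, J:4, K:2, L:2
All degrees are even and the non-isolated vertices are connected — an Eulerian circuit exists.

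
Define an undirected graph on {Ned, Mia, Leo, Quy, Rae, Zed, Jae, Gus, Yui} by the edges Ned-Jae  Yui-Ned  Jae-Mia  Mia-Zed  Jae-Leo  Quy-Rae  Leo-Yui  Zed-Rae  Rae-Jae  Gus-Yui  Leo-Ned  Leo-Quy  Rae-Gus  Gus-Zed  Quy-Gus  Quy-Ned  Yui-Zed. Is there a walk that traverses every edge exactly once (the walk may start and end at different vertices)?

Yes

Degrees: Ned:4, Mia:2, Leo:4, Quy:4, Rae:4, Zed:4, Jae:4, Gus:4, Yui:4
Odd-degree vertices: none (0 total).
With 0 odd-degree vertices and all edges in one connected piece, an Eulerian trail exists.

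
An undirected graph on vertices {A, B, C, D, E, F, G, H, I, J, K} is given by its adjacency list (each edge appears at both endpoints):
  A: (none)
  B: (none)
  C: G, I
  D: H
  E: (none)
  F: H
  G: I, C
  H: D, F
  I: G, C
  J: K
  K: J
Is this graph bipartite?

C-G-I-C is an odd cycle (length 3), and a bipartite graph can contain only even cycles.

No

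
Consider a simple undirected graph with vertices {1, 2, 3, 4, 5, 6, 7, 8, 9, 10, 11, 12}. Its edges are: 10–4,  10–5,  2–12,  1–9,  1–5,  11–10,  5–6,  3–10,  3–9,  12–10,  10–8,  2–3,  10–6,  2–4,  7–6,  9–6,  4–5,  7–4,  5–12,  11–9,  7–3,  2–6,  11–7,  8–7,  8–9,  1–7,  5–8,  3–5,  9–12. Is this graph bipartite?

No

10-5-12-10 is an odd cycle (length 3), and a bipartite graph can contain only even cycles.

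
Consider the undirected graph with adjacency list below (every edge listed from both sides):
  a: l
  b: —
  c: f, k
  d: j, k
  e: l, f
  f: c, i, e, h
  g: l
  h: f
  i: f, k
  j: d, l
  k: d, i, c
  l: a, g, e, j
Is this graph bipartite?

No

e-f-i-k-d-j-l-e is an odd cycle (length 7), and a bipartite graph can contain only even cycles.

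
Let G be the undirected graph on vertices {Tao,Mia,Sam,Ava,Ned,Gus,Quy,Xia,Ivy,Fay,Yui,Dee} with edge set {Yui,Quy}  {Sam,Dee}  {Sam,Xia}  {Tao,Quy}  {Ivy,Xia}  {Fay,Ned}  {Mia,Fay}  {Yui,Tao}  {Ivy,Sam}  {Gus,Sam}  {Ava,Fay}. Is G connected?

Component: {Tao, Quy, Yui}
Component: {Mia, Ava, Ned, Fay}
Component: {Sam, Gus, Xia, Ivy, Dee}
No edge joins these 3 groups, so the graph is disconnected.

No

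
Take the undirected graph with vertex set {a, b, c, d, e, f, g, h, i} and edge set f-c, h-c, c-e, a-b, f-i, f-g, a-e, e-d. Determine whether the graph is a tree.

Yes

|V| = 9, |E| = 8.
Connected and |E| = |V| - 1, which characterizes a tree.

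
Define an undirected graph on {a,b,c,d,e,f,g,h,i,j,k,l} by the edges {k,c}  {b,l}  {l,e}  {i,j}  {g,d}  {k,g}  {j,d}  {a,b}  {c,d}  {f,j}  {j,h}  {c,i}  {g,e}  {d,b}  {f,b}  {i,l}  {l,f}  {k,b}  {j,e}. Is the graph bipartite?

No

f-b-l-f is an odd cycle (length 3), and a bipartite graph can contain only even cycles.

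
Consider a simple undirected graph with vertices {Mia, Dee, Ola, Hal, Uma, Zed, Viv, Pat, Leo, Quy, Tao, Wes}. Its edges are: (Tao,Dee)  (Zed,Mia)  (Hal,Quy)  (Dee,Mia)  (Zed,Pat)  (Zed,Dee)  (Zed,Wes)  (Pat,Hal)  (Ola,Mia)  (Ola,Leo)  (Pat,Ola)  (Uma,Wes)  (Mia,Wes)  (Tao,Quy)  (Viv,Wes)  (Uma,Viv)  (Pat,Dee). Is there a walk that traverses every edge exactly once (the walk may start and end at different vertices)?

Yes

Degrees: Mia:4, Dee:4, Ola:3, Hal:2, Uma:2, Zed:4, Viv:2, Pat:4, Leo:1, Quy:2, Tao:2, Wes:4
Odd-degree vertices: Ola, Leo (2 total).
With 2 odd-degree vertices and all edges in one connected piece, an Eulerian trail exists (from Ola to Leo).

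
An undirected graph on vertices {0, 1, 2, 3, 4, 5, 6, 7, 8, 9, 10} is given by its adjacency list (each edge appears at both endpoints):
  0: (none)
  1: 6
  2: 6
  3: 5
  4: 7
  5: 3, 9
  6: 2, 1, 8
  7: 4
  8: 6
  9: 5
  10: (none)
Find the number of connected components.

Component: {0}
Component: {10}
Component: {4, 7}
Component: {3, 5, 9}
Component: {1, 2, 6, 8}

5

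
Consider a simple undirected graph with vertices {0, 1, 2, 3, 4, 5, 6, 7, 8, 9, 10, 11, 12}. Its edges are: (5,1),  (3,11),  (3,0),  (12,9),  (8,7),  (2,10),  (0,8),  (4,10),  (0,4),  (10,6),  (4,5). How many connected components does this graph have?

Component: {9, 12}
Component: {0, 1, 2, 3, 4, 5, 6, 7, 8, 10, 11}

2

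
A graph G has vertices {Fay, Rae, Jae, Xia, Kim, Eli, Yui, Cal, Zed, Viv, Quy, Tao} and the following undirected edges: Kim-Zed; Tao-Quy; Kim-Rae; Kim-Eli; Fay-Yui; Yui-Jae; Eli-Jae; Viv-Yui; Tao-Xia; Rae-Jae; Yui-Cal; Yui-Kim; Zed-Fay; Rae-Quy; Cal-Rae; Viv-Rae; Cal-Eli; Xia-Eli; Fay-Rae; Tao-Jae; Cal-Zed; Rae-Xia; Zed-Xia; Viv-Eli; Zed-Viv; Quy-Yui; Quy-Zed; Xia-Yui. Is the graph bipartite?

A valid 2-coloring puts {Rae, Eli, Yui, Zed, Tao} on one side and {Fay, Jae, Xia, Kim, Cal, Viv, Quy} on the other; every edge crosses between the two sides.

Yes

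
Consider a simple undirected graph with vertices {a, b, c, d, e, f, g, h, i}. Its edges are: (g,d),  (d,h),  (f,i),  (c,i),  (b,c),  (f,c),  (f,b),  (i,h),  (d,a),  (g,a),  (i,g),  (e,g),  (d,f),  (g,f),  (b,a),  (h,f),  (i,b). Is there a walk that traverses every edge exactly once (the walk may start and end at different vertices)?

No

Degrees: a:3, b:4, c:3, d:4, e:1, f:6, g:5, h:3, i:5
Odd-degree vertices: a, c, e, g, h, i (6 total).
With 6 odd-degree vertices (more than two), no single trail can use every edge.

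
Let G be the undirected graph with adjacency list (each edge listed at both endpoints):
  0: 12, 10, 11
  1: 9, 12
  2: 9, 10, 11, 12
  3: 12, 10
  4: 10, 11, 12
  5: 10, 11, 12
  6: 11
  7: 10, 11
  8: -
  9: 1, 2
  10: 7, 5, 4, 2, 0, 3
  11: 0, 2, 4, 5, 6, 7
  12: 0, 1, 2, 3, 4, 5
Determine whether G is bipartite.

Partition the vertices as {8, 9, 10, 11, 12} vs {0, 1, 2, 3, 4, 5, 6, 7}. Each listed edge has one endpoint in each part, so the graph is bipartite.

Yes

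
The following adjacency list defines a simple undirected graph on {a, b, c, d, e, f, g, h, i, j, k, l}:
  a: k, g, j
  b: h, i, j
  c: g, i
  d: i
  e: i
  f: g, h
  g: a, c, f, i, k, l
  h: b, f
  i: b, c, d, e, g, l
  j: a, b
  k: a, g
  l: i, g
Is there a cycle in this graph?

Yes

|V| = 12, |E| = 16, number of components = 1.
Since 16 > 12 - 1, a cycle must exist; for instance a-k-g-i-b-j-a.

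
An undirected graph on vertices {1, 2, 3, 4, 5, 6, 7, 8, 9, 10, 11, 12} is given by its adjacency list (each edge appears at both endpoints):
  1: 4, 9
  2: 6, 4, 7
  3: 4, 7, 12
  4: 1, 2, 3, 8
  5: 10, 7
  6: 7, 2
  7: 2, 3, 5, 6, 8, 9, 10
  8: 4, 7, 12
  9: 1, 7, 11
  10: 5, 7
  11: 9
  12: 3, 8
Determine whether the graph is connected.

A breadth-first search from 1 visits 1, 9, 4, 7, 11, 8, 3, 2, 5, 10, 6, 12 — all 12 vertices — so the graph is connected.

Yes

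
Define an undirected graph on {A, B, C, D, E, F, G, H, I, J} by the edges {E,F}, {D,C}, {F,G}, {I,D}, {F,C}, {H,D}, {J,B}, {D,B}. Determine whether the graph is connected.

Component: {A}
Component: {B, C, D, E, F, G, H, I, J}
No edge joins these 2 groups, so the graph is disconnected.

No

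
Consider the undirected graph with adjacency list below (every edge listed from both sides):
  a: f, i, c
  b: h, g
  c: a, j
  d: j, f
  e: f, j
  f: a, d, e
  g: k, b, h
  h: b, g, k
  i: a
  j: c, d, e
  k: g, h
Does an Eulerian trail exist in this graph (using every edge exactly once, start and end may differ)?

Degrees: a:3, b:2, c:2, d:2, e:2, f:3, g:3, h:3, i:1, j:3, k:2
Odd-degree vertices: a, f, g, h, i, j (6 total).
An Eulerian trail requires 0 or 2 odd-degree vertices; here there are 6.

No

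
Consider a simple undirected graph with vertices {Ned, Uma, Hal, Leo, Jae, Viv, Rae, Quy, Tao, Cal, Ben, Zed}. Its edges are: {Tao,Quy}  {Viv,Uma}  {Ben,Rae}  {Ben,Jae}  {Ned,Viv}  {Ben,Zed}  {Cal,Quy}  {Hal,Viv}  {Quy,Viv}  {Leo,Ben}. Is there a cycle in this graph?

No

The graph has 12 vertices, 10 edges, and 2 connected components.
Since 10 = 12 - 2, the graph is a forest and contains no cycle.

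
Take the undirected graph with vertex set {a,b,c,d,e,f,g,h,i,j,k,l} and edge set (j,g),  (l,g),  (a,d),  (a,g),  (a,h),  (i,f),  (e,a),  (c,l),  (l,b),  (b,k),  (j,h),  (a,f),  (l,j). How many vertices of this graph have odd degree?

8

Degrees: a:5, b:2, c:1, d:1, e:1, f:2, g:3, h:2, i:1, j:3, k:1, l:4
Odd-degree vertices: a, c, d, e, g, i, j, k.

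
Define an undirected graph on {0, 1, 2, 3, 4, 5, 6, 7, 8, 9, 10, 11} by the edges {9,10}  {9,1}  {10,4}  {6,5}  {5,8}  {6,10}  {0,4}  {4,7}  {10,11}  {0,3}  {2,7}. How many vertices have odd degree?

6

Degrees: 0:2, 1:1, 2:1, 3:1, 4:3, 5:2, 6:2, 7:2, 8:1, 9:2, 10:4, 11:1
Odd-degree vertices: 1, 2, 3, 4, 8, 11.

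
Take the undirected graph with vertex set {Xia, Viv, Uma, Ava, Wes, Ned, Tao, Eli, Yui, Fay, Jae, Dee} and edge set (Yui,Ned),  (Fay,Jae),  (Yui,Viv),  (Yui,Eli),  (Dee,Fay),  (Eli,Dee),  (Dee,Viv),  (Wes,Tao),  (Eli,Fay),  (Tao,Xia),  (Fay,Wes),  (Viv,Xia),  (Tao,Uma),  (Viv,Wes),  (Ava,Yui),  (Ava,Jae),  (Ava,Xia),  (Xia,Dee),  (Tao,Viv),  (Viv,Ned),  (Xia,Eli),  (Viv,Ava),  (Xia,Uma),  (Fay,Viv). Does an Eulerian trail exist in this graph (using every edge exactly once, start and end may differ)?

Yes

Degrees: Xia:6, Viv:8, Uma:2, Ava:4, Wes:3, Ned:2, Tao:4, Eli:4, Yui:4, Fay:5, Jae:2, Dee:4
Odd-degree vertices: Wes, Fay (2 total).
The non-isolated vertices are connected and exactly 2 have odd degree, so an Eulerian trail exists (from Wes to Fay).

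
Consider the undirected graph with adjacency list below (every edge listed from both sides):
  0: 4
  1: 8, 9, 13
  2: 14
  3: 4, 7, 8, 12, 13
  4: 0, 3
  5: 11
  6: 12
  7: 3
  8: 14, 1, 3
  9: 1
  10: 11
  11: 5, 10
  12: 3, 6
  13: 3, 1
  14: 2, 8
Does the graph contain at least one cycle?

Yes

The graph has 15 vertices, 14 edges, and 2 connected components.
One cycle is 3-8-1-13-3.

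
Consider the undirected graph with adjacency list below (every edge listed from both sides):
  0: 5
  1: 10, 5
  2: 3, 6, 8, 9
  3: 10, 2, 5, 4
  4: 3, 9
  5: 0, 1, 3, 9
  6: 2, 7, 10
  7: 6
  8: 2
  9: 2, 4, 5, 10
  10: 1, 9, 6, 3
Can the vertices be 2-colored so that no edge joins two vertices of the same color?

Color {2, 4, 5, 7, 10} black and {0, 1, 3, 6, 8, 9} white. No edge joins two same-colored vertices, so the graph is bipartite.

Yes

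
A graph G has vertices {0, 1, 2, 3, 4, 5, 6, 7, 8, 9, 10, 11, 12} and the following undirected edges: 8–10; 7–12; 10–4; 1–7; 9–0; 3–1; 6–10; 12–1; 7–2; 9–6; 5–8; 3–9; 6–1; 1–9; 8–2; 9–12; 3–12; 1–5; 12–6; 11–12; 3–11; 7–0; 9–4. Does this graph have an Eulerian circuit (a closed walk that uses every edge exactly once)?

Degrees: 0:2, 1:6, 2:2, 3:4, 4:2, 5:2, 6:4, 7:4, 8:3, 9:6, 10:3, 11:2, 12:6
Vertices with odd degree: 8, 10. An Eulerian circuit requires all degrees even.

No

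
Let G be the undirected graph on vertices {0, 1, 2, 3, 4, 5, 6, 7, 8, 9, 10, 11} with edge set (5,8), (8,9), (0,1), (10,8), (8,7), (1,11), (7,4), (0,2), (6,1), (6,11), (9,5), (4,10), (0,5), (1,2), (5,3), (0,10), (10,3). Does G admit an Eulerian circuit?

Yes

Degrees: 0:4, 1:4, 2:2, 3:2, 4:2, 5:4, 6:2, 7:2, 8:4, 9:2, 10:4, 11:2
All degrees are even and the non-isolated vertices are connected — an Eulerian circuit exists.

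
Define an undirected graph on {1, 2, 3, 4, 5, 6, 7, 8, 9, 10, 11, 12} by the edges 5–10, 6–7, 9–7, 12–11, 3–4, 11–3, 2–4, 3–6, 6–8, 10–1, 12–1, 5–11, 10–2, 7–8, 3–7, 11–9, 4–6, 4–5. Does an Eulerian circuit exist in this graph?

Degrees: 1:2, 2:2, 3:4, 4:4, 5:3, 6:4, 7:4, 8:2, 9:2, 10:3, 11:4, 12:2
5, 10 have odd degree; an Eulerian circuit needs every degree to be even, so none exists.

No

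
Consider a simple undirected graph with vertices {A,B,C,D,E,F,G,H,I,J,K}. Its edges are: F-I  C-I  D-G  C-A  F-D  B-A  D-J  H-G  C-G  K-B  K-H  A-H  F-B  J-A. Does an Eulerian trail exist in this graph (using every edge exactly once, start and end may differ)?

Degrees: A:4, B:3, C:3, D:3, E:0, F:3, G:3, H:3, I:2, J:2, K:2
Odd-degree vertices: B, C, D, F, G, H (6 total).
With 6 odd-degree vertices (more than two), no single trail can use every edge.

No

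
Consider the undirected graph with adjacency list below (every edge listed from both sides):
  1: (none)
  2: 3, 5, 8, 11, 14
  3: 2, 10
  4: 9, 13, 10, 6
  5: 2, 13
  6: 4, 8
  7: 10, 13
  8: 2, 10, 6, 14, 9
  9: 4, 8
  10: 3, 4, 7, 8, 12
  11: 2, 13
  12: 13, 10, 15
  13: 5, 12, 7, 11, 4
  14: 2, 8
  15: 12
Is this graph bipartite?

No

The cycle 8-14-2-8 has length 3, which is odd, so the graph is not bipartite.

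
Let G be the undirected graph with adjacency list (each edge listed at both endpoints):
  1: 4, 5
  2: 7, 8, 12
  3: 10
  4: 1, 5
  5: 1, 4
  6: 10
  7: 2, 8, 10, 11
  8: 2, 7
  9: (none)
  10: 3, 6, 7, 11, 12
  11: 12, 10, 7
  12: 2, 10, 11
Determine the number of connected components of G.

Component: {9}
Component: {1, 4, 5}
Component: {2, 3, 6, 7, 8, 10, 11, 12}

3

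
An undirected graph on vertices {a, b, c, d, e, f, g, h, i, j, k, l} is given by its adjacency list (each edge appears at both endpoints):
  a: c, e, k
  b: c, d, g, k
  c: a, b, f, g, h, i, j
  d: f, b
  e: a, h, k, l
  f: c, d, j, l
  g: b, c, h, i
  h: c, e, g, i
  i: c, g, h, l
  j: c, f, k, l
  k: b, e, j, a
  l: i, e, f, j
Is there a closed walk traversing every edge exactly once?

No

Degrees: a:3, b:4, c:7, d:2, e:4, f:4, g:4, h:4, i:4, j:4, k:4, l:4
a, c have odd degree; an Eulerian circuit needs every degree to be even, so none exists.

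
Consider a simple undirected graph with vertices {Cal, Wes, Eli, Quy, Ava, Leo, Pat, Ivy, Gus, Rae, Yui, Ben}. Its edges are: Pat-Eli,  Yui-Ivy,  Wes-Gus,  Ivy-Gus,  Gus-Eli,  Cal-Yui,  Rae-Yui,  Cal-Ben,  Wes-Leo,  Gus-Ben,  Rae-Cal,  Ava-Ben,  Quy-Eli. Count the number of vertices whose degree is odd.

8

Degrees: Cal:3, Wes:2, Eli:3, Quy:1, Ava:1, Leo:1, Pat:1, Ivy:2, Gus:4, Rae:2, Yui:3, Ben:3
Odd-degree vertices: Cal, Eli, Quy, Ava, Leo, Pat, Yui, Ben.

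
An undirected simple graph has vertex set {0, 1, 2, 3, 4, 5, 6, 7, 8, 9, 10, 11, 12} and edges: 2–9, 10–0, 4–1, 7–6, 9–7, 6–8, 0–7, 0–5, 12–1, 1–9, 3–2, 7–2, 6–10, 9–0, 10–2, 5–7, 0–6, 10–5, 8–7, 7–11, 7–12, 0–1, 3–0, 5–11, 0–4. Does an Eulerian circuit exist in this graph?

Yes

Degrees: 0:8, 1:4, 2:4, 3:2, 4:2, 5:4, 6:4, 7:8, 8:2, 9:4, 10:4, 11:2, 12:2
Every vertex has even degree and the edges form a single connected piece, so an Eulerian circuit exists.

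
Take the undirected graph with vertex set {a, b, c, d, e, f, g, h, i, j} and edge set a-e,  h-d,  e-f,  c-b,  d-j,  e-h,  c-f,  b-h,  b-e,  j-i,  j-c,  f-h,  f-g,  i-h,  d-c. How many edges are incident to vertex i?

Neighbors of i: h, j.

2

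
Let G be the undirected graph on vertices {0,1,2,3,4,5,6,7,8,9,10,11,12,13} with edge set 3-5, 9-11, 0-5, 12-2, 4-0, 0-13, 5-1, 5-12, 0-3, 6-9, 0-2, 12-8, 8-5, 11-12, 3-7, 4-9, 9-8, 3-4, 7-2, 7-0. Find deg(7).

Neighbors of 7: 0, 2, 3.

3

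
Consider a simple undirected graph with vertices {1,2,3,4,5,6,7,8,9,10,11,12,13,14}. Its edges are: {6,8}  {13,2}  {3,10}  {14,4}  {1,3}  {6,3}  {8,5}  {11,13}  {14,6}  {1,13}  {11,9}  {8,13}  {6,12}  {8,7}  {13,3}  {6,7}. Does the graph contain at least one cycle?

|V| = 14, |E| = 16, number of components = 1.
One cycle is 13-3-6-7-8-13.

Yes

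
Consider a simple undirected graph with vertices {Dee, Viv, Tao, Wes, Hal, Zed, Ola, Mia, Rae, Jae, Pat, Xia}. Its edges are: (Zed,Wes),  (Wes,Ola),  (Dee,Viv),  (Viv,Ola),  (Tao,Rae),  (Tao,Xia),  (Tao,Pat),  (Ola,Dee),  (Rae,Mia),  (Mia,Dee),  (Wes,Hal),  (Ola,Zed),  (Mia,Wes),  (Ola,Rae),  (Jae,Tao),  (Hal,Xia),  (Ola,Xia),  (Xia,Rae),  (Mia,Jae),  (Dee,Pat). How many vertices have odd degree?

Degrees: Dee:4, Viv:2, Tao:4, Wes:4, Hal:2, Zed:2, Ola:6, Mia:4, Rae:4, Jae:2, Pat:2, Xia:4
Odd-degree vertices: none.

0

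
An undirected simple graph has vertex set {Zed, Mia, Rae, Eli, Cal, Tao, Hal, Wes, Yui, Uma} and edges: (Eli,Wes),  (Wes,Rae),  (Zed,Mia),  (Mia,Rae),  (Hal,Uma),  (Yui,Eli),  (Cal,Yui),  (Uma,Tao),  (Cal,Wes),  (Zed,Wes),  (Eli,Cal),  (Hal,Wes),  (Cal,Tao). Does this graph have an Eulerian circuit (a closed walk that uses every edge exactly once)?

No

Degrees: Zed:2, Mia:2, Rae:2, Eli:3, Cal:4, Tao:2, Hal:2, Wes:5, Yui:2, Uma:2
Vertices with odd degree: Eli, Wes. An Eulerian circuit requires all degrees even.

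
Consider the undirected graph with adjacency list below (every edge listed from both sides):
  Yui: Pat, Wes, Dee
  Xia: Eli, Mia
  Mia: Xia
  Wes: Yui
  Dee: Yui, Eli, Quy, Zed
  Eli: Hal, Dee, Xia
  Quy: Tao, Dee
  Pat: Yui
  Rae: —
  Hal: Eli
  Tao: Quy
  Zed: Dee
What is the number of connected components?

Component: {Rae}
Component: {Yui, Xia, Mia, Wes, Dee, Eli, Quy, Pat, Hal, Tao, Zed}

2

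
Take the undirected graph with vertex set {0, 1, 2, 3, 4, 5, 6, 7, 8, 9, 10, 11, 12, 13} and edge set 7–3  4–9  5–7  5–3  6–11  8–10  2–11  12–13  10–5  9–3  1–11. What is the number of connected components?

4

Component: {0}
Component: {12, 13}
Component: {1, 2, 6, 11}
Component: {3, 4, 5, 7, 8, 9, 10}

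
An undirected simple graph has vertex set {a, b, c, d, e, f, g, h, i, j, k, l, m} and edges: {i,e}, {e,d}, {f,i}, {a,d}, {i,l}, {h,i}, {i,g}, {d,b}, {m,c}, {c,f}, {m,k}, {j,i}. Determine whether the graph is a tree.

Yes

The graph has 13 vertices and 12 edges.
Connected and |E| = |V| - 1, which characterizes a tree.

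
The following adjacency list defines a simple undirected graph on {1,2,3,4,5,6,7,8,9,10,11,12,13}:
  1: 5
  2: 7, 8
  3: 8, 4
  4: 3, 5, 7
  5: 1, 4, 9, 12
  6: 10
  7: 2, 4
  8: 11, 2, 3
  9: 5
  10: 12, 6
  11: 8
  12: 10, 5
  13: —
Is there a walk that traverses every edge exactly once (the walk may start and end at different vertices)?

No

Degrees: 1:1, 2:2, 3:2, 4:3, 5:4, 6:1, 7:2, 8:3, 9:1, 10:2, 11:1, 12:2, 13:0
Odd-degree vertices: 1, 4, 6, 8, 9, 11 (6 total).
An Eulerian trail requires 0 or 2 odd-degree vertices; here there are 6.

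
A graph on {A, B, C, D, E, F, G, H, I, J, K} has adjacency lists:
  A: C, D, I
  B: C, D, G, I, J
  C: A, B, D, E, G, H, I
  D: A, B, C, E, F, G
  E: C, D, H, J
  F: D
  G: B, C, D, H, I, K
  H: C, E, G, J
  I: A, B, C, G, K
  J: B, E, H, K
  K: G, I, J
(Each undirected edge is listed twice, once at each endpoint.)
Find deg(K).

3

Neighbors of K: G, I, J.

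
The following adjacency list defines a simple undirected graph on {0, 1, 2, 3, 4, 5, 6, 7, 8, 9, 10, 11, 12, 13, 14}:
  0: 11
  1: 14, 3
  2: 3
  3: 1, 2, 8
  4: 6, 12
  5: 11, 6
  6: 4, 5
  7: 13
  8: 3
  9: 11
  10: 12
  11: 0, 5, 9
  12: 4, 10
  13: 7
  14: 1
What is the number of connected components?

Component: {7, 13}
Component: {1, 2, 3, 8, 14}
Component: {0, 4, 5, 6, 9, 10, 11, 12}

3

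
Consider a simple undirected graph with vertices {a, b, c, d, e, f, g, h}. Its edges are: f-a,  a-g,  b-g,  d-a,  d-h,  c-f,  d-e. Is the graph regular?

Degrees: a:3, b:1, c:1, d:3, e:1, f:2, g:2, h:1
Vertex b has degree 1 while a has degree 3, so the graph is not regular.

No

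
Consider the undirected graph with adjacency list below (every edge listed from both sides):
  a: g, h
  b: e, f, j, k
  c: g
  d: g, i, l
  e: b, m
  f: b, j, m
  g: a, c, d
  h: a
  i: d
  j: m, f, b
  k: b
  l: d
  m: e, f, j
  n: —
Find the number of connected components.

Component: {n}
Component: {b, e, f, j, k, m}
Component: {a, c, d, g, h, i, l}

3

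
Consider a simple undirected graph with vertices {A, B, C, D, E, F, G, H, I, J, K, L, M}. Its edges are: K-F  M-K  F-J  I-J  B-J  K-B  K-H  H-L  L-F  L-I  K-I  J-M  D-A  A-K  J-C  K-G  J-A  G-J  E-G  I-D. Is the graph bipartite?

Yes

A valid 2-coloring puts {D, E, J, K, L} on one side and {A, B, C, F, G, H, I, M} on the other; every edge crosses between the two sides.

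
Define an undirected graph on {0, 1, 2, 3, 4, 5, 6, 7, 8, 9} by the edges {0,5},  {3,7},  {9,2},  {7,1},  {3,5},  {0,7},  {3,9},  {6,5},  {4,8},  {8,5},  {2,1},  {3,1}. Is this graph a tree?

No

|V| = 10, |E| = 12.
A tree on 10 vertices has exactly 9 edges; this graph has 12, so it contains a cycle and is not a tree.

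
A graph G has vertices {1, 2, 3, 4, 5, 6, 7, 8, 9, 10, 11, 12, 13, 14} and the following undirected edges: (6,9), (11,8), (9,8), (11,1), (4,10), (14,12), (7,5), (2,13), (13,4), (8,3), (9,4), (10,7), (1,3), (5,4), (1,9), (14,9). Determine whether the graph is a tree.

No

|V| = 14, |E| = 16.
Connected but with 16 > 13 edges, so it has a cycle and is not a tree.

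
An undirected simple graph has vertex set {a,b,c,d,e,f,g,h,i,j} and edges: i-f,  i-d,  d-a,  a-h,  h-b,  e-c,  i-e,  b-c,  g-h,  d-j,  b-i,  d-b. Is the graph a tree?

|V| = 10, |E| = 12.
Connected but with 12 > 9 edges, so it has a cycle and is not a tree.

No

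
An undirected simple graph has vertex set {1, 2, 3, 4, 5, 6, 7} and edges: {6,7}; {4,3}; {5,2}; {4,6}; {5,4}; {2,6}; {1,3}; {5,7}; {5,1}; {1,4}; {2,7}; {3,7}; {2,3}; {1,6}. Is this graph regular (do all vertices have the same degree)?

Degrees: 1:4, 2:4, 3:4, 4:4, 5:4, 6:4, 7:4
All degrees equal 4; the graph is regular.

Yes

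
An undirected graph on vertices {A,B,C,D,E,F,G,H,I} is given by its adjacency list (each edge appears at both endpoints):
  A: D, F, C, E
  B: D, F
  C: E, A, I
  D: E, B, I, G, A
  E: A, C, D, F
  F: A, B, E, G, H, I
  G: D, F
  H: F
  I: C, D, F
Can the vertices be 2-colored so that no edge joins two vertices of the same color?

No

A-E-D-A is an odd cycle (length 3), and a bipartite graph can contain only even cycles.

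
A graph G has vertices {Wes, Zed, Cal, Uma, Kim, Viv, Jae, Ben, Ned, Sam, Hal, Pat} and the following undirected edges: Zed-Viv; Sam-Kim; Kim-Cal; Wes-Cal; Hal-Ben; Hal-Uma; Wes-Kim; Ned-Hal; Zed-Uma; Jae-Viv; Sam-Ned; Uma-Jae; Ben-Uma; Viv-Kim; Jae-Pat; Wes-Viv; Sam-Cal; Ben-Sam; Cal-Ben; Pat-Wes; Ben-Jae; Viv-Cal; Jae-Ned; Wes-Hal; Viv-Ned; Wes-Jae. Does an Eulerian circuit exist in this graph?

Degrees: Wes:6, Zed:2, Cal:5, Uma:4, Kim:4, Viv:6, Jae:6, Ben:5, Ned:4, Sam:4, Hal:4, Pat:2
Cal, Ben have odd degree; an Eulerian circuit needs every degree to be even, so none exists.

No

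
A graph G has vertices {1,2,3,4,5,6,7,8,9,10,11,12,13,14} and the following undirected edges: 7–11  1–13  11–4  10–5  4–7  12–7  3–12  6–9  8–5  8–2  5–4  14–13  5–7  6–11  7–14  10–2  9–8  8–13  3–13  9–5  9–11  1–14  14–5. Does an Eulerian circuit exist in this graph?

Degrees: 1:2, 2:2, 3:2, 4:3, 5:6, 6:2, 7:5, 8:4, 9:4, 10:2, 11:4, 12:2, 13:4, 14:4
Vertices with odd degree: 4, 7. An Eulerian circuit requires all degrees even.

No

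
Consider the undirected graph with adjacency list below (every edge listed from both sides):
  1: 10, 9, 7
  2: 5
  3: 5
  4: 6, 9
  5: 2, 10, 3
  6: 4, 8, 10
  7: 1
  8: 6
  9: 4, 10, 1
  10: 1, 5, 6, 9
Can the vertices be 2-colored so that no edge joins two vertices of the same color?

No

9-1-10-9 is an odd cycle (length 3), and a bipartite graph can contain only even cycles.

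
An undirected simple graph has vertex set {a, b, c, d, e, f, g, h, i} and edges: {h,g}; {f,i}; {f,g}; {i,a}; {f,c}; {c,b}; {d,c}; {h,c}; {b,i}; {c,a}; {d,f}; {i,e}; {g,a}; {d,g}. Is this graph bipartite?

No

The cycle f-d-c-f has length 3, which is odd, so the graph is not bipartite.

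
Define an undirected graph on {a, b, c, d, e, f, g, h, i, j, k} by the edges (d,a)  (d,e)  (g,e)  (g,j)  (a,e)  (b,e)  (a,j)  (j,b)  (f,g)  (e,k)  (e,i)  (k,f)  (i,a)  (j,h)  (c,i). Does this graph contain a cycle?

Yes

|V| = 11, |E| = 15, number of components = 1.
Since 15 > 11 - 1, a cycle must exist; for instance e-b-j-g-f-k-e.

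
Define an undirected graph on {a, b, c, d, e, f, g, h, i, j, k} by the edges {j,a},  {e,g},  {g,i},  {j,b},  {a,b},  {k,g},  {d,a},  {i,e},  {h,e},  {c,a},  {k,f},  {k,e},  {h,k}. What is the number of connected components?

Component: {a, b, c, d, j}
Component: {e, f, g, h, i, k}

2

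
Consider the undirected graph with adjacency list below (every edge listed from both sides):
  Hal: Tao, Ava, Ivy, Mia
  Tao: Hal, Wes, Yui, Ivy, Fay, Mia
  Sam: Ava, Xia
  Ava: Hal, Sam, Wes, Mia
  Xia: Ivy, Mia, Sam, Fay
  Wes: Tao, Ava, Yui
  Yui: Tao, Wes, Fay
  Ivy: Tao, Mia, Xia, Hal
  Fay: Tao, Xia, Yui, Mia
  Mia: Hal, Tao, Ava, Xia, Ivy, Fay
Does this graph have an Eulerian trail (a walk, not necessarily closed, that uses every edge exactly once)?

Degrees: Hal:4, Tao:6, Sam:2, Ava:4, Xia:4, Wes:3, Yui:3, Ivy:4, Fay:4, Mia:6
Odd-degree vertices: Wes, Yui (2 total).
With 2 odd-degree vertices and all edges in one connected piece, an Eulerian trail exists (from Wes to Yui).

Yes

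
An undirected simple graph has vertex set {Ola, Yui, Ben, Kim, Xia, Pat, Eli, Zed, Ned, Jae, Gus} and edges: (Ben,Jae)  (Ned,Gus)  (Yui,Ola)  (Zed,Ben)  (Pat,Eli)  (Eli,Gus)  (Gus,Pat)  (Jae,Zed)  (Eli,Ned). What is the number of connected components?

Component: {Kim}
Component: {Xia}
Component: {Ola, Yui}
Component: {Ben, Zed, Jae}
Component: {Pat, Eli, Ned, Gus}

5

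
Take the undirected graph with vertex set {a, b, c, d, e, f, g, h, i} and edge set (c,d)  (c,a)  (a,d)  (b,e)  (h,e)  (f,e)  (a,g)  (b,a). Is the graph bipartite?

No

d-c-a-d is an odd cycle (length 3), and a bipartite graph can contain only even cycles.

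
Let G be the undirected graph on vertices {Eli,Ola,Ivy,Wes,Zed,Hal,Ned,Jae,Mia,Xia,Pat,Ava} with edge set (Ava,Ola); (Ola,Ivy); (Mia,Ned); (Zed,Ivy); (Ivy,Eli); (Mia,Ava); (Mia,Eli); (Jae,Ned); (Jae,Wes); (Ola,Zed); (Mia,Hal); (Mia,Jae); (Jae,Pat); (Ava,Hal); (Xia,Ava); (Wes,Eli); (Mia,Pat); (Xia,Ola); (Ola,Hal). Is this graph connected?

Yes

A breadth-first search from Eli visits Eli, Mia, Ivy, Wes, Ava, Pat, Jae, Ned, Hal, Zed, Ola, Xia — all 12 vertices — so the graph is connected.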